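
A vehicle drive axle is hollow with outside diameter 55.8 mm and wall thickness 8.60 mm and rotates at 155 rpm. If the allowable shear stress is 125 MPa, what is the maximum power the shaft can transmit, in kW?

J = π(d_o⁴ − d_i⁴)/32 = π(0.0558⁴ − 0.0386⁴)/32 = 7.338×10^-7 m⁴.
T_max = τ_allow·J/r = 1.25×10^8 × 7.338×10^-7 / 0.0279 = 3288 N·m.
ω = 2π·155/60 = 16.23 rad/s, so P_max = T_max·ω = 5.337×10^4 W.

53.4 kW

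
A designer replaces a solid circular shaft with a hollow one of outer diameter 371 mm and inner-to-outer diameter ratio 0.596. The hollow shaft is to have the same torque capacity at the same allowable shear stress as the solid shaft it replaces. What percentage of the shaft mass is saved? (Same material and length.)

Equal τ_max and T ⇒ the solid shaft needs d_s³ = d_o³(1−k⁴), so d_s = 371·(1−0.596⁴)^(1/3) = 354.7 mm.
Area ratio A_h/A_s = d_o²(1−k²)/d_s² = (1−k²)/(1−k⁴)^(2/3) = 0.7054.
Mass saving = 1 − 0.7054 = 29.5 %.

29.5 %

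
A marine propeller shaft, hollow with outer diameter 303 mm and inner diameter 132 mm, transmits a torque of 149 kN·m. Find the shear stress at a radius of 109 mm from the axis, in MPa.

J = π(d_o⁴ − d_i⁴)/32 = π(0.303⁴ − 0.132⁴)/32 = 7.977×10^-4 m⁴.
Shear stress varies linearly with radius: τ = T·r/J = 149000 × 0.109 / 7.977×10^-4 = 2.036×10^7 Pa.

20.4 MPa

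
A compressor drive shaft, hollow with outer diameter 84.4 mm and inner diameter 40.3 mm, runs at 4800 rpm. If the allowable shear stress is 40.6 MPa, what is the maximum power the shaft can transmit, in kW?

J = π(d_o⁴ − d_i⁴)/32 = π(0.0844⁴ − 0.0403⁴)/32 = 4.723×10^-6 m⁴.
T_max = τ_allow·J/r = 4.06×10^7 × 4.723×10^-6 / 0.0422 = 4544 N·m.
ω = 2π·4800/60 = 502.7 rad/s, so P_max = T_max·ω = 2.284×10^6 W.

2280 kW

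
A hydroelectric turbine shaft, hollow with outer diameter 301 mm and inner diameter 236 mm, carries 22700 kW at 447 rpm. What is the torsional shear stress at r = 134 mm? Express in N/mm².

ω = 2π·447/60 = 46.81 rad/s, so T = P/ω = 22700×10³ / 46.81 = 484900 N·m.
J = π(d_o⁴ − d_i⁴)/32 = π(0.301⁴ − 0.236⁴)/32 = 5.013×10^-4 m⁴.
Shear stress varies linearly with radius: τ = T·r/J = 484900 × 0.134 / 5.013×10^-4 = 1.296×10^8 Pa.

130 N/mm²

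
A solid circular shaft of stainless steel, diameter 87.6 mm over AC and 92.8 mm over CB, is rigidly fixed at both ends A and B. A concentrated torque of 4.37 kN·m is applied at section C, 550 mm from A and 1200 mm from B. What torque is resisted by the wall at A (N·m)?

Compatibility: T_A·a/J_AC = T_B·b/J_CB with T_A + T_B = T₀.
J_AC = 5.78×10^-6 m⁴, J_CB = 7.28×10^-6 m⁴, so T_A = T₀·(J_AC/a)/((J_AC/a)+(J_CB/b)) = 2771 N·m, T_B = 1599 N·m.

2770 N·m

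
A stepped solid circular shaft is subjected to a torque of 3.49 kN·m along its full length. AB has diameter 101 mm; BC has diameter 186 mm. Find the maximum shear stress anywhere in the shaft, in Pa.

1.73e7 Pa

Under the same torque, τ_max = 16T/(πd³) is largest where d is smallest — segment AB (d = 101 mm).
τ_max = 16·3490/(π·(0.101)³) = 1.725×10^7 Pa.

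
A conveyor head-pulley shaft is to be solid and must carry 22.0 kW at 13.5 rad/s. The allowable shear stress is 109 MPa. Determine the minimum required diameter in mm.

42.4 mm

ω = 13.5 rad/s, so T = P/ω = 22.0×10³ / 13.50 = 1630 N·m.
For a solid shaft τ_max = 16T/(πd³), so d = (16T/(π τ_allow))^(1/3) = (16·1630/(π·1.09×10^8))^(1/3) = 0.04238 m.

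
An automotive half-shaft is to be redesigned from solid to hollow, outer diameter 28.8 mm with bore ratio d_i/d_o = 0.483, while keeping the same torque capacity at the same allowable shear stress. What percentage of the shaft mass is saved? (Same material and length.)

20.4 %

Equal τ_max and T ⇒ the solid shaft needs d_s³ = d_o³(1−k⁴), so d_s = 28.8·(1−0.483⁴)^(1/3) = 28.27 mm.
Area ratio A_h/A_s = d_o²(1−k²)/d_s² = (1−k²)/(1−k⁴)^(2/3) = 0.7959.
Mass saving = 1 − 0.7959 = 20.4 %.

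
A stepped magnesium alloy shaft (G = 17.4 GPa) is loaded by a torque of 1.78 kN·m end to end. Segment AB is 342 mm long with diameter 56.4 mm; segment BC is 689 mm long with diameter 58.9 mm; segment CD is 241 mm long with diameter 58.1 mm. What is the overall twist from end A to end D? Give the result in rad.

0.117 rad

J_AB = π(0.0564)⁴/32 = 9.93×10^-7 m⁴; J_BC = π(0.0589)⁴/32 = 1.18×10^-6 m⁴; J_CD = π(0.0581)⁴/32 = 1.12×10^-6 m⁴.
θ = (T/G)·Σ L_i/J_i = (1780/17.4×10⁹)·(0.342/9.93×10^-7 + 0.689/1.18×10^-6 + 0.241/1.12×10^-6) = 0.1169 rad.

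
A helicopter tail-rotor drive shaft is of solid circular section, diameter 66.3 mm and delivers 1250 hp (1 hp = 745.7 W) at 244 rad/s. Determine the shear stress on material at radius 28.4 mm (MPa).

57.2 MPa

ω = 244 rad/s, so T = P/ω = 1250×745.7 / 244.0 = 3820 N·m.
J = πd⁴/32 = π(0.0663)⁴/32 = 1.897×10^-6 m⁴.
Shear stress varies linearly with radius: τ = T·r/J = 3820 × 0.0284 / 1.897×10^-6 = 5.719×10^7 Pa.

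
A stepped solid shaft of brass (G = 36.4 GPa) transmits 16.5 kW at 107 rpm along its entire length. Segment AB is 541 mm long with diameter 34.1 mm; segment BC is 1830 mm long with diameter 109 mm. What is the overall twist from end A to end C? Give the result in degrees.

9.75°

ω = 2π·107/60 = 11.21 rad/s, so T = P/ω = 16.5×10³ / 11.21 = 1473 N·m.
J_AB = π(0.0341)⁴/32 = 1.33×10^-7 m⁴; J_BC = π(0.109)⁴/32 = 1.39×10^-5 m⁴.
θ = (T/G)·Σ L_i/J_i = (1473/36.4×10⁹)·(0.541/1.33×10^-7 + 1.83/1.39×10^-5) = 0.1702 rad.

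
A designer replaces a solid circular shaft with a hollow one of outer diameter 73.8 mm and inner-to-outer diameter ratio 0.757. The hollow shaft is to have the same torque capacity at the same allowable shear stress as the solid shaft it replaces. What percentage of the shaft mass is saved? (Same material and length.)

44.3 %

Equal τ_max and T ⇒ the solid shaft needs d_s³ = d_o³(1−k⁴), so d_s = 73.8·(1−0.757⁴)^(1/3) = 64.63 mm.
Area ratio A_h/A_s = d_o²(1−k²)/d_s² = (1−k²)/(1−k⁴)^(2/3) = 0.5567.
Mass saving = 1 − 0.5567 = 44.3 %.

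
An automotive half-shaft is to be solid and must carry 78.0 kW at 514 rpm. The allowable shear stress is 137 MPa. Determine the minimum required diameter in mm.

37.8 mm

ω = 2π·514/60 = 53.83 rad/s, so T = P/ω = 78.0×10³ / 53.83 = 1449 N·m.
For a solid shaft τ_max = 16T/(πd³), so d = (16T/(π τ_allow))^(1/3) = (16·1449/(π·1.37×10^8))^(1/3) = 0.03777 m.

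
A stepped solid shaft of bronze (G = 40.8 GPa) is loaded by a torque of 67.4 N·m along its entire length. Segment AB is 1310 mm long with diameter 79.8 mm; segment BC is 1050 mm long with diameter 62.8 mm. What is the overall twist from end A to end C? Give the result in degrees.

0.0962°

J_AB = π(0.0798)⁴/32 = 3.98×10^-6 m⁴; J_BC = π(0.0628)⁴/32 = 1.53×10^-6 m⁴.
θ = (T/G)·Σ L_i/J_i = (67.40/40.8×10⁹)·(1.31/3.98×10^-6 + 1.05/1.53×10^-6) = 1.680×10^-3 rad.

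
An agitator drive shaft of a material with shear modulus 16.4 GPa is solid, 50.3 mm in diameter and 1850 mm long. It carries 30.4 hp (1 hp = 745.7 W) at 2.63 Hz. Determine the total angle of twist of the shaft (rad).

ω = 2π·2.63 = 16.52 rad/s, so T = P/ω = 30.4×745.7 / 16.52 = 1372 N·m.
J = πd⁴/32 = π(0.0503)⁴/32 = 6.285×10^-7 m⁴.
θ = T·L/(G·J) = 1372 × 1.85 / (16.4×10⁹ × 6.285×10^-7) = 0.2462 rad.

0.246 rad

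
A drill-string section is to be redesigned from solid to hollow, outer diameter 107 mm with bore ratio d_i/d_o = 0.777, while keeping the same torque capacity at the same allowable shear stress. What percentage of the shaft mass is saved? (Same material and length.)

46.4 %

Equal τ_max and T ⇒ the solid shaft needs d_s³ = d_o³(1−k⁴), so d_s = 107·(1−0.777⁴)^(1/3) = 91.99 mm.
Area ratio A_h/A_s = d_o²(1−k²)/d_s² = (1−k²)/(1−k⁴)^(2/3) = 0.5361.
Mass saving = 1 − 0.5361 = 46.4 %.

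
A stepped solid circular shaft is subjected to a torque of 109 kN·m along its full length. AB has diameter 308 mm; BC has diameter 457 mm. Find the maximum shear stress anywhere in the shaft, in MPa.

19.0 MPa

Under the same torque, τ_max = 16T/(πd³) is largest where d is smallest — segment AB (d = 308 mm).
τ_max = 16·109000/(π·(0.308)³) = 1.900×10^7 Pa.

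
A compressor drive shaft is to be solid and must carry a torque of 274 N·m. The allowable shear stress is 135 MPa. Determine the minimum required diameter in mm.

For a solid shaft τ_max = 16T/(πd³), so d = (16T/(π τ_allow))^(1/3) = (16·274.0/(π·1.35×10^8))^(1/3) = 0.02178 m.

21.8 mm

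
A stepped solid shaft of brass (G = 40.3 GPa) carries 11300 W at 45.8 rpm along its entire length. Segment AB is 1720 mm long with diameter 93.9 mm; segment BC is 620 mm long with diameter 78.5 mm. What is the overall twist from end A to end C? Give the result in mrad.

22.9 mrad

ω = 2π·45.8/60 = 4.796 rad/s, so T = P/ω = 11300 / 4.796 = 2356 N·m.
J_AB = π(0.0939)⁴/32 = 7.63×10^-6 m⁴; J_BC = π(0.0785)⁴/32 = 3.73×10^-6 m⁴.
θ = (T/G)·Σ L_i/J_i = (2356/40.3×10⁹)·(1.72/7.63×10^-6 + 0.620/3.73×10^-6) = 0.02290 rad.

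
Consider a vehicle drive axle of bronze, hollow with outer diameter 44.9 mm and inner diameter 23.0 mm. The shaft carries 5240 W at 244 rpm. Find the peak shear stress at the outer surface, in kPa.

ω = 2π·244/60 = 25.55 rad/s, so T = P/ω = 5240 / 25.55 = 205.1 N·m.
J = π(d_o⁴ − d_i⁴)/32 = π(0.0449⁴ − 0.0230⁴)/32 = 3.715×10^-7 m⁴.
τ_max = T·r/J = 205.1 × 0.0224 / 3.715×10^-7 = 1.239×10^7 Pa.

12400 kPa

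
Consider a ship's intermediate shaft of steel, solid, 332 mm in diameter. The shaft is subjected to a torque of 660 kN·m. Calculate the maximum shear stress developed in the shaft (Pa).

J = πd⁴/32 = π(0.332)⁴/32 = 1.193×10^-3 m⁴.
τ_max = T·r/J = 660000 × 0.166 / 1.193×10^-3 = 9.185×10^7 Pa.

9.19e7 Pa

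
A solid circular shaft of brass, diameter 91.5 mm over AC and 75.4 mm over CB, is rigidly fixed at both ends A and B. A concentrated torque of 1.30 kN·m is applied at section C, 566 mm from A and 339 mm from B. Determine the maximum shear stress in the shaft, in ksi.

0.974 ksi

Compatibility: T_A·a/J_AC = T_B·b/J_CB with T_A + T_B = T₀.
J_AC = 6.88×10^-6 m⁴, J_CB = 3.17×10^-6 m⁴, so T_A = T₀·(J_AC/a)/((J_AC/a)+(J_CB/b)) = 734.5 N·m, T_B = 565.5 N·m.
τ in each portion: τ_AC = 4.88×10^6 Pa, τ_CB = 6.72×10^6 Pa; maximum is in CB.
τ_max = T_CB·r/J = 565.5·0.0377/3.17×10^-6 = 6.719×10^6 Pa.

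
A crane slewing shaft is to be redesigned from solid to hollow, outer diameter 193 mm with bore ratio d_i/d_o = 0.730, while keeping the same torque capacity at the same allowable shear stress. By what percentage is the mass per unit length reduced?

41.6 %

Equal τ_max and T ⇒ the solid shaft needs d_s³ = d_o³(1−k⁴), so d_s = 193·(1−0.730⁴)^(1/3) = 172.7 mm.
Area ratio A_h/A_s = d_o²(1−k²)/d_s² = (1−k²)/(1−k⁴)^(2/3) = 0.5836.
Mass saving = 1 − 0.5836 = 41.6 %.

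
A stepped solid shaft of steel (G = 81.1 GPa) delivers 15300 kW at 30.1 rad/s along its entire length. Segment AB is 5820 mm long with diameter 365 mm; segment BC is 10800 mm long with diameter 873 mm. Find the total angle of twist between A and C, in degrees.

1.27°

ω = 30.1 rad/s, so T = P/ω = 15300×10³ / 30.10 = 508300 N·m.
J_AB = π(0.365)⁴/32 = 1.74×10^-3 m⁴; J_BC = π(0.873)⁴/32 = 0.0570 m⁴.
θ = (T/G)·Σ L_i/J_i = (508300/81.1×10⁹)·(5.82/1.74×10^-3 + 10.8/0.0570) = 0.02212 rad.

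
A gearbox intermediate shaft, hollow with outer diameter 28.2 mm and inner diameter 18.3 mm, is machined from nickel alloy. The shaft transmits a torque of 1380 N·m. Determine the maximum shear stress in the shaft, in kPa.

381000 kPa

J = π(d_o⁴ − d_i⁴)/32 = π(0.0282⁴ − 0.0183⁴)/32 = 5.108×10^-8 m⁴.
τ_max = T·r/J = 1380 × 0.0141 / 5.108×10^-8 = 3.810×10^8 Pa.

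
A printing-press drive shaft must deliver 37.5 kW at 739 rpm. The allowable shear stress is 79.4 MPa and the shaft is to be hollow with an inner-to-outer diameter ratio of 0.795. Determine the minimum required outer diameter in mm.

37.3 mm

ω = 2π·739/60 = 77.39 rad/s, so T = P/ω = 37.5×10³ / 77.39 = 484.6 N·m.
For a hollow shaft with d_i/d_o = 0.795: τ_max = 16T/(π d_o³ (1−k⁴)), so d_o = [16T/(π τ_allow (1−k⁴))]^(1/3) = [16·484.6/(π·7.94×10^7·0.6005)]^(1/3) = 0.03727 m.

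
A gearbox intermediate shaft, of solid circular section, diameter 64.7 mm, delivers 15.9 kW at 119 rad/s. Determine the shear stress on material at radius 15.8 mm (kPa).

ω = 119 rad/s, so T = P/ω = 15.9×10³ / 119.0 = 133.6 N·m.
J = πd⁴/32 = π(0.0647)⁴/32 = 1.720×10^-6 m⁴.
Shear stress varies linearly with radius: τ = T·r/J = 133.6 × 0.0158 / 1.720×10^-6 = 1.227×10^6 Pa.

1230 kPa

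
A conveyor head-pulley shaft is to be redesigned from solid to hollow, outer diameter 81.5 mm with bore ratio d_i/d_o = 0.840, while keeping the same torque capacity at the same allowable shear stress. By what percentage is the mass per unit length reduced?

Equal τ_max and T ⇒ the solid shaft needs d_s³ = d_o³(1−k⁴), so d_s = 81.5·(1−0.840⁴)^(1/3) = 64.78 mm.
Area ratio A_h/A_s = d_o²(1−k²)/d_s² = (1−k²)/(1−k⁴)^(2/3) = 0.4660.
Mass saving = 1 − 0.4660 = 53.4 %.

53.4 %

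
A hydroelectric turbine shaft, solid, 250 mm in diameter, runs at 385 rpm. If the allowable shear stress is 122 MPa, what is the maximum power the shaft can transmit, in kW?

J = πd⁴/32 = π(0.250)⁴/32 = 3.835×10^-4 m⁴.
T_max = τ_allow·J/r = 1.22×10^8 × 3.835×10^-4 / 0.125 = 374300 N·m.
ω = 2π·385/60 = 40.32 rad/s, so P_max = T_max·ω = 1.509×10^7 W.

15100 kW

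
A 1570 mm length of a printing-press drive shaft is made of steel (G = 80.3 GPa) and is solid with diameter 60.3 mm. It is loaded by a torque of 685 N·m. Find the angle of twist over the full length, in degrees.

J = πd⁴/32 = π(0.0603)⁴/32 = 1.298×10^-6 m⁴.
θ = T·L/(G·J) = 685.0 × 1.57 / (80.3×10⁹ × 1.298×10^-6) = 0.01032 rad.

0.591°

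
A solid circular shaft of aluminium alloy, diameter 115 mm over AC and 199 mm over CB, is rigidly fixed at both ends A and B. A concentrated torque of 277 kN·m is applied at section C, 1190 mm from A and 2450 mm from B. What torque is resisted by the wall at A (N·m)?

51700 N·m

Compatibility: T_A·a/J_AC = T_B·b/J_CB with T_A + T_B = T₀.
J_AC = 1.72×10^-5 m⁴, J_CB = 1.54×10^-4 m⁴, so T_A = T₀·(J_AC/a)/((J_AC/a)+(J_CB/b)) = 51730 N·m, T_B = 225300 N·m.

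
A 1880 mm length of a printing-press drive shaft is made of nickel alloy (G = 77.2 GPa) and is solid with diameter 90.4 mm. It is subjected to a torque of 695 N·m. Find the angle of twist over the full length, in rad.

0.00258 rad

J = πd⁴/32 = π(0.0904)⁴/32 = 6.557×10^-6 m⁴.
θ = T·L/(G·J) = 695.0 × 1.88 / (77.2×10⁹ × 6.557×10^-6) = 2.581×10^-3 rad.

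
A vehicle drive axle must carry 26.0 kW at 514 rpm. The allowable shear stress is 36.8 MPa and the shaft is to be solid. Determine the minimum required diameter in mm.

ω = 2π·514/60 = 53.83 rad/s, so T = P/ω = 26.0×10³ / 53.83 = 483.0 N·m.
For a solid shaft τ_max = 16T/(πd³), so d = (16T/(π τ_allow))^(1/3) = (16·483.0/(π·3.68×10^7))^(1/3) = 0.04059 m.

40.6 mm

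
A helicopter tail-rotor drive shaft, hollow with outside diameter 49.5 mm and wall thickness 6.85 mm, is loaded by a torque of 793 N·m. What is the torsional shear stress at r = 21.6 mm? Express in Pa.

J = π(d_o⁴ − d_i⁴)/32 = π(0.0495⁴ − 0.0358⁴)/32 = 4.282×10^-7 m⁴.
Shear stress varies linearly with radius: τ = T·r/J = 793.0 × 0.0216 / 4.282×10^-7 = 4.001×10^7 Pa.

4.00e7 Pa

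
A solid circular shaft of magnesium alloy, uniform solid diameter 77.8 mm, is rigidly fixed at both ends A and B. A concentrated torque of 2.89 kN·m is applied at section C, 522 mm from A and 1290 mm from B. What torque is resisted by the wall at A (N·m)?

With uniform GJ and both ends fixed, compatibility θ_AC = θ_CB gives T_A·a = T_B·b, together with T_A + T_B = T₀.
T_A = T₀·b/(a+b) = 2890·1290/1812 = 2057 N·m; T_B = 832.5 N·m.

2060 N·m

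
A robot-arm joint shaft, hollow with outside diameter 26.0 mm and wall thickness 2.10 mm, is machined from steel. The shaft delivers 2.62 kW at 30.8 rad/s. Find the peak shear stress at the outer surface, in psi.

7070 psi

ω = 30.8 rad/s, so T = P/ω = 2.62×10³ / 30.80 = 85.06 N·m.
J = π(d_o⁴ − d_i⁴)/32 = π(0.0260⁴ − 0.0218⁴)/32 = 2.269×10^-8 m⁴.
τ_max = T·r/J = 85.06 × 0.0130 / 2.269×10^-8 = 4.874×10^7 Pa.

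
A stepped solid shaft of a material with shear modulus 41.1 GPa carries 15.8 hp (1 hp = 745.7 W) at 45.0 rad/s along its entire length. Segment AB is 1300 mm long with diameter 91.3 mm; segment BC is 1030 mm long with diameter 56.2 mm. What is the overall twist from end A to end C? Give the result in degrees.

0.453°

ω = 45.0 rad/s, so T = P/ω = 15.8×745.7 / 45.00 = 261.8 N·m.
J_AB = π(0.0913)⁴/32 = 6.82×10^-6 m⁴; J_BC = π(0.0562)⁴/32 = 9.79×10^-7 m⁴.
θ = (T/G)·Σ L_i/J_i = (261.8/41.1×10⁹)·(1.30/6.82×10^-6 + 1.03/9.79×10^-7) = 7.914×10^-3 rad.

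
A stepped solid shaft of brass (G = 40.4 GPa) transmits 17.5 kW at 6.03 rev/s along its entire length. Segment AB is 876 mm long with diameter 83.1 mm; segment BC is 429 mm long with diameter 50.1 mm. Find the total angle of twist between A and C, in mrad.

10.1 mrad

ω = 2π·6.03 = 37.89 rad/s, so T = P/ω = 17.5×10³ / 37.89 = 461.9 N·m.
J_AB = π(0.0831)⁴/32 = 4.68×10^-6 m⁴; J_BC = π(0.0501)⁴/32 = 6.19×10^-7 m⁴.
θ = (T/G)·Σ L_i/J_i = (461.9/40.4×10⁹)·(0.876/4.68×10^-6 + 0.429/6.19×10^-7) = 0.01007 rad.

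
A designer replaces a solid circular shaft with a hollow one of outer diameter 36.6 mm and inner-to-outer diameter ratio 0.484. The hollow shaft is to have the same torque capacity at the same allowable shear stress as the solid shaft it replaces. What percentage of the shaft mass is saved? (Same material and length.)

Equal τ_max and T ⇒ the solid shaft needs d_s³ = d_o³(1−k⁴), so d_s = 36.6·(1−0.484⁴)^(1/3) = 35.92 mm.
Area ratio A_h/A_s = d_o²(1−k²)/d_s² = (1−k²)/(1−k⁴)^(2/3) = 0.7951.
Mass saving = 1 − 0.7951 = 20.5 %.

20.5 %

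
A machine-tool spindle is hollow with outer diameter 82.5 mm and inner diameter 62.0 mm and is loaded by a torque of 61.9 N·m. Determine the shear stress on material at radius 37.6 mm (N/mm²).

J = π(d_o⁴ − d_i⁴)/32 = π(0.0825⁴ − 0.0620⁴)/32 = 3.097×10^-6 m⁴.
Shear stress varies linearly with radius: τ = T·r/J = 61.90 × 0.0376 / 3.097×10^-6 = 7.514×10^5 Pa.

0.751 N/mm²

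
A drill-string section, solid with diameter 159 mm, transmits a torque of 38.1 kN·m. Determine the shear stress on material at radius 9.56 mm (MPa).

J = πd⁴/32 = π(0.159)⁴/32 = 6.275×10^-5 m⁴.
Shear stress varies linearly with radius: τ = T·r/J = 38100 × 0.00956 / 6.275×10^-5 = 5.805×10^6 Pa.

5.80 MPa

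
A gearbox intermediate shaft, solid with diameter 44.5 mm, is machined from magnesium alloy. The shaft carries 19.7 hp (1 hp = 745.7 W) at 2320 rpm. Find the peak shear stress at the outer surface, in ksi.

0.507 ksi

ω = 2π·2320/60 = 242.9 rad/s, so T = P/ω = 19.7×745.7 / 242.9 = 60.47 N·m.
J = πd⁴/32 = π(0.0445)⁴/32 = 3.850×10^-7 m⁴.
τ_max = T·r/J = 60.47 × 0.0222 / 3.850×10^-7 = 3.495×10^6 Pa.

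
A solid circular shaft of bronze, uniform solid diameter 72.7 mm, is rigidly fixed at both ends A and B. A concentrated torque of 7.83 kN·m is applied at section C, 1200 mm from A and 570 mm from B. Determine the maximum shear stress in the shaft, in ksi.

10.2 ksi

With uniform GJ and both ends fixed, compatibility θ_AC = θ_CB gives T_A·a = T_B·b, together with T_A + T_B = T₀.
T_A = T₀·b/(a+b) = 7830·570/1770 = 2522 N·m; T_B = 5308 N·m.
τ in each portion: τ_AC = 3.34×10^7 Pa, τ_CB = 7.04×10^7 Pa; maximum is in CB.
τ_max = T_CB·r/J = 5308·0.0364/2.74×10^-6 = 7.036×10^7 Pa.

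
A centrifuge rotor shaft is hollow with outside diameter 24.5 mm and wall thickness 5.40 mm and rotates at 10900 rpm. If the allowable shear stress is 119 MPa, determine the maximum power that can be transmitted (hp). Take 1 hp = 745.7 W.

J = π(d_o⁴ − d_i⁴)/32 = π(0.0245⁴ − 0.0137⁴)/32 = 3.191×10^-8 m⁴.
T_max = τ_allow·J/r = 1.19×10^8 × 3.191×10^-8 / 0.0123 = 310.0 N·m.
ω = 2π·10900/60 = 1141 rad/s, so P_max = T_max·ω = 3.539×10^5 W.

475 hp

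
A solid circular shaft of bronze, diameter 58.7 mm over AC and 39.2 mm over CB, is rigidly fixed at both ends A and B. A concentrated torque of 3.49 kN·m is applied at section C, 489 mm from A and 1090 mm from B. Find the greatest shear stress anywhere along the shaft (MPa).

80.7 MPa

Compatibility: T_A·a/J_AC = T_B·b/J_CB with T_A + T_B = T₀.
J_AC = 1.17×10^-6 m⁴, J_CB = 2.32×10^-7 m⁴, so T_A = T₀·(J_AC/a)/((J_AC/a)+(J_CB/b)) = 3204 N·m, T_B = 285.9 N·m.
τ in each portion: τ_AC = 8.07×10^7 Pa, τ_CB = 2.42×10^7 Pa; maximum is in AC.
τ_max = T_AC·r/J = 3204·0.0294/1.17×10^-6 = 8.068×10^7 Pa.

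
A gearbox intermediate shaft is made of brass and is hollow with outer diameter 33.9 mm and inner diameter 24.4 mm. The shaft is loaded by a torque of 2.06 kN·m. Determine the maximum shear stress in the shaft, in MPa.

368 MPa

J = π(d_o⁴ − d_i⁴)/32 = π(0.0339⁴ − 0.0244⁴)/32 = 9.486×10^-8 m⁴.
τ_max = T·r/J = 2060 × 0.0169 / 9.486×10^-8 = 3.681×10^8 Pa.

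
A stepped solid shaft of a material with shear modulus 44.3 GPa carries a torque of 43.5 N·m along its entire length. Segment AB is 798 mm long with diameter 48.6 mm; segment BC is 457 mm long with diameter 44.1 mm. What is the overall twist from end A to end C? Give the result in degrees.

J_AB = π(0.0486)⁴/32 = 5.48×10^-7 m⁴; J_BC = π(0.0441)⁴/32 = 3.71×10^-7 m⁴.
θ = (T/G)·Σ L_i/J_i = (43.50/44.3×10⁹)·(0.798/5.48×10^-7 + 0.457/3.71×10^-7) = 2.639×10^-3 rad.

0.151°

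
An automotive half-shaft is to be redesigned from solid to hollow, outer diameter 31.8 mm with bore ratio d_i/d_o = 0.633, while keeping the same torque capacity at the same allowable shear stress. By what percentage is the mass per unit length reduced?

Equal τ_max and T ⇒ the solid shaft needs d_s³ = d_o³(1−k⁴), so d_s = 31.8·(1−0.633⁴)^(1/3) = 30.00 mm.
Area ratio A_h/A_s = d_o²(1−k²)/d_s² = (1−k²)/(1−k⁴)^(2/3) = 0.6735.
Mass saving = 1 − 0.6735 = 32.7 %.

32.7 %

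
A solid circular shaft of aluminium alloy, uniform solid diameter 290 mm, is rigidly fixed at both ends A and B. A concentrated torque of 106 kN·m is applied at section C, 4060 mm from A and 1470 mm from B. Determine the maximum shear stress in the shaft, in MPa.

With uniform GJ and both ends fixed, compatibility θ_AC = θ_CB gives T_A·a = T_B·b, together with T_A + T_B = T₀.
T_A = T₀·b/(a+b) = 106000·1470/5530 = 28180 N·m; T_B = 77820 N·m.
τ in each portion: τ_AC = 5.88×10^6 Pa, τ_CB = 1.63×10^7 Pa; maximum is in CB.
τ_max = T_CB·r/J = 77820·0.145/6.94×10^-4 = 1.625×10^7 Pa.

16.3 MPa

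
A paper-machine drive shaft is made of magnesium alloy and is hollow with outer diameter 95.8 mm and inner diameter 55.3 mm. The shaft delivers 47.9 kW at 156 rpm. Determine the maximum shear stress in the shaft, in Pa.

ω = 2π·156/60 = 16.34 rad/s, so T = P/ω = 47.9×10³ / 16.34 = 2932 N·m.
J = π(d_o⁴ − d_i⁴)/32 = π(0.0958⁴ − 0.0553⁴)/32 = 7.351×10^-6 m⁴.
τ_max = T·r/J = 2932 × 0.0479 / 7.351×10^-6 = 1.911×10^7 Pa.

1.91e7 Pa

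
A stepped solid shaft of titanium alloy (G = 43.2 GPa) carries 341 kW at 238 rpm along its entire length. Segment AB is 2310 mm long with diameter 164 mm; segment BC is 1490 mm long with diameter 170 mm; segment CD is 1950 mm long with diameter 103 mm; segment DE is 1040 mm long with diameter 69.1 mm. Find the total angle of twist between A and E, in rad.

0.219 rad

ω = 2π·238/60 = 24.92 rad/s, so T = P/ω = 341×10³ / 24.92 = 13680 N·m.
J_AB = π(0.164)⁴/32 = 7.10×10^-5 m⁴; J_BC = π(0.170)⁴/32 = 8.20×10^-5 m⁴; J_CD = π(0.103)⁴/32 = 1.10×10^-5 m⁴; J_DE = π(0.0691)⁴/32 = 2.24×10^-6 m⁴.
θ = (T/G)·Σ L_i/J_i = (13680/43.2×10⁹)·(2.31/7.10×10^-5 + 1.49/8.20×10^-5 + 1.95/1.10×10^-5 + 1.04/2.24×10^-6) = 0.2191 rad.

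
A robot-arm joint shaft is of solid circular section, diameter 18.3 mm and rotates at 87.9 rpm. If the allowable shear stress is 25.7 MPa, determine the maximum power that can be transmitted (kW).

0.285 kW

J = πd⁴/32 = π(0.0183)⁴/32 = 1.101×10^-8 m⁴.
T_max = τ_allow·J/r = 2.57×10^7 × 1.101×10^-8 / 0.00915 = 30.93 N·m.
ω = 2π·87.9/60 = 9.205 rad/s, so P_max = T_max·ω = 284.7 W.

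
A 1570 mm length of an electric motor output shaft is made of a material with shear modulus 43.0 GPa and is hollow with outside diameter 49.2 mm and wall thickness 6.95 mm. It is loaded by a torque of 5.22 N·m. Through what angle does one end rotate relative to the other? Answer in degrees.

J = π(d_o⁴ − d_i⁴)/32 = π(0.0492⁴ − 0.0353⁴)/32 = 4.228×10^-7 m⁴.
θ = T·L/(G·J) = 5.220 × 1.57 / (43.0×10⁹ × 4.228×10^-7) = 4.508×10^-4 rad.

0.0258°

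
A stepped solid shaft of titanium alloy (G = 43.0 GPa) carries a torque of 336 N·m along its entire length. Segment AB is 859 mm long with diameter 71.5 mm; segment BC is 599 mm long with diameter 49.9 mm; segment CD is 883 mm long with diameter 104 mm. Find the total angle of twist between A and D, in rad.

J_AB = π(0.0715)⁴/32 = 2.57×10^-6 m⁴; J_BC = π(0.0499)⁴/32 = 6.09×10^-7 m⁴; J_CD = π(0.104)⁴/32 = 1.15×10^-5 m⁴.
θ = (T/G)·Σ L_i/J_i = (336.0/43.0×10⁹)·(0.859/2.57×10^-6 + 0.599/6.09×10^-7 + 0.883/1.15×10^-5) = 0.01091 rad.

0.0109 rad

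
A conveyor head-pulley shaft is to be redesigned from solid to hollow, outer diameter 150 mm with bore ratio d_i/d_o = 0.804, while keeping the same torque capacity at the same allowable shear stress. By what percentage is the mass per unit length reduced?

49.3 %

Equal τ_max and T ⇒ the solid shaft needs d_s³ = d_o³(1−k⁴), so d_s = 150·(1−0.804⁴)^(1/3) = 125.2 mm.
Area ratio A_h/A_s = d_o²(1−k²)/d_s² = (1−k²)/(1−k⁴)^(2/3) = 0.5072.
Mass saving = 1 − 0.5072 = 49.3 %.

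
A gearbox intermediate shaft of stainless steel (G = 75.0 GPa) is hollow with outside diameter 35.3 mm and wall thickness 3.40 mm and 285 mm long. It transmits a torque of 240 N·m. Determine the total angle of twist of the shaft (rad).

0.0104 rad

J = π(d_o⁴ − d_i⁴)/32 = π(0.0353⁴ − 0.0285⁴)/32 = 8.767×10^-8 m⁴.
θ = T·L/(G·J) = 240.0 × 0.285 / (75.0×10⁹ × 8.767×10^-8) = 0.01040 rad.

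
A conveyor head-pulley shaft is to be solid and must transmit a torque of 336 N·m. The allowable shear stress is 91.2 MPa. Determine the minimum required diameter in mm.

For a solid shaft τ_max = 16T/(πd³), so d = (16T/(π τ_allow))^(1/3) = (16·336.0/(π·9.12×10^7))^(1/3) = 0.02657 m.

26.6 mm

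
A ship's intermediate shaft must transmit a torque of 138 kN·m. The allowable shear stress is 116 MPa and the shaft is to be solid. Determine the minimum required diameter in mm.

182 mm

For a solid shaft τ_max = 16T/(πd³), so d = (16T/(π τ_allow))^(1/3) = (16·138000/(π·1.16×10^8))^(1/3) = 0.1823 m.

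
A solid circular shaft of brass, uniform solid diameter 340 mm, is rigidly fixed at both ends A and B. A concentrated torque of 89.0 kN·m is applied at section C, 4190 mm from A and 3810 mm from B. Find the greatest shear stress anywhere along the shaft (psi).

With uniform GJ and both ends fixed, compatibility θ_AC = θ_CB gives T_A·a = T_B·b, together with T_A + T_B = T₀.
T_A = T₀·b/(a+b) = 89000·3810/8000 = 42390 N·m; T_B = 46610 N·m.
τ in each portion: τ_AC = 5.49×10^6 Pa, τ_CB = 6.04×10^6 Pa; maximum is in CB.
τ_max = T_CB·r/J = 46610·0.170/1.31×10^-3 = 6.040×10^6 Pa.

876 psi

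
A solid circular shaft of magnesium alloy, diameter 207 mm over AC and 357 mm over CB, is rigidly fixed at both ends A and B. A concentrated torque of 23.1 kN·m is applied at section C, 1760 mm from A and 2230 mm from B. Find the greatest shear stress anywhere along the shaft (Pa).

2.26e6 Pa

Compatibility: T_A·a/J_AC = T_B·b/J_CB with T_A + T_B = T₀.
J_AC = 1.80×10^-4 m⁴, J_CB = 1.59×10^-3 m⁴, so T_A = T₀·(J_AC/a)/((J_AC/a)+(J_CB/b)) = 2894 N·m, T_B = 20210 N·m.
τ in each portion: τ_AC = 1.66×10^6 Pa, τ_CB = 2.26×10^6 Pa; maximum is in CB.
τ_max = T_CB·r/J = 20210·0.178/1.59×10^-3 = 2.262×10^6 Pa.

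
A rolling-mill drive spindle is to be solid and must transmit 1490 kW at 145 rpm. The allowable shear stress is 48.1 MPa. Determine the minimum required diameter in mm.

ω = 2π·145/60 = 15.18 rad/s, so T = P/ω = 1490×10³ / 15.18 = 98130 N·m.
For a solid shaft τ_max = 16T/(πd³), so d = (16T/(π τ_allow))^(1/3) = (16·98130/(π·4.81×10^7))^(1/3) = 0.2182 m.

218 mm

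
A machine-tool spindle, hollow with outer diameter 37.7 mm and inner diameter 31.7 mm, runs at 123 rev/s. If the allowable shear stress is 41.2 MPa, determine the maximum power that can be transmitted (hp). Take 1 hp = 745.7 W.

J = π(d_o⁴ − d_i⁴)/32 = π(0.0377⁴ − 0.0317⁴)/32 = 9.918×10^-8 m⁴.
T_max = τ_allow·J/r = 4.12×10^7 × 9.918×10^-8 / 0.0189 = 216.8 N·m.
ω = 2π·123 = 772.8 rad/s, so P_max = T_max·ω = 1.675×10^5 W.

225 hp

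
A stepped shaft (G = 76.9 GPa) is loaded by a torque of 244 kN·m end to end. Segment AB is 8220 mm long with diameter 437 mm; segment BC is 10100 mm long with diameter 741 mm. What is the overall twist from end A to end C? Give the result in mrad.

J_AB = π(0.437)⁴/32 = 3.58×10^-3 m⁴; J_BC = π(0.741)⁴/32 = 0.0296 m⁴.
θ = (T/G)·Σ L_i/J_i = (244000/76.9×10⁹)·(8.22/3.58×10^-3 + 10.1/0.0296) = 8.367×10^-3 rad.

8.37 mrad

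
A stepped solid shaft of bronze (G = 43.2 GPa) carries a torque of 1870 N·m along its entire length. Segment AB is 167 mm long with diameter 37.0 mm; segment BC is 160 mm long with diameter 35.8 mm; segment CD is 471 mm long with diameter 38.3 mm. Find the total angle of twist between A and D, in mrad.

J_AB = π(0.0370)⁴/32 = 1.84×10^-7 m⁴; J_BC = π(0.0358)⁴/32 = 1.61×10^-7 m⁴; J_CD = π(0.0383)⁴/32 = 2.11×10^-7 m⁴.
θ = (T/G)·Σ L_i/J_i = (1870/43.2×10⁹)·(0.167/1.84×10^-7 + 0.160/1.61×10^-7 + 0.471/2.11×10^-7) = 0.1787 rad.

179 mrad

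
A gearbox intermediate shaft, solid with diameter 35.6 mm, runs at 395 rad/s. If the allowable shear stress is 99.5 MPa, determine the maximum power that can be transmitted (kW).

348 kW

J = πd⁴/32 = π(0.0356)⁴/32 = 1.577×10^-7 m⁴.
T_max = τ_allow·J/r = 9.95×10^7 × 1.577×10^-7 / 0.0178 = 881.5 N·m.
ω = 395 rad/s, so P_max = T_max·ω = 3.482×10^5 W.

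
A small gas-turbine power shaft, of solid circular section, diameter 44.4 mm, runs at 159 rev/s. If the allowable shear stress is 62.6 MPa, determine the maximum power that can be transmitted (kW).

1070 kW

J = πd⁴/32 = π(0.0444)⁴/32 = 3.815×10^-7 m⁴.
T_max = τ_allow·J/r = 6.26×10^7 × 3.815×10^-7 / 0.0222 = 1076 N·m.
ω = 2π·159 = 999.0 rad/s, so P_max = T_max·ω = 1.075×10^6 W.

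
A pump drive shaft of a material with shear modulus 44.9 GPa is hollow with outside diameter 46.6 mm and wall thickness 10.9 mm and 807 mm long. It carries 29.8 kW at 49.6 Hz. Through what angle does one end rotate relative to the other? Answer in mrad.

4.04 mrad

ω = 2π·49.6 = 311.6 rad/s, so T = P/ω = 29.8×10³ / 311.6 = 95.62 N·m.
J = π(d_o⁴ − d_i⁴)/32 = π(0.0466⁴ − 0.0248⁴)/32 = 4.258×10^-7 m⁴.
θ = T·L/(G·J) = 95.62 × 0.807 / (44.9×10⁹ × 4.258×10^-7) = 4.036×10^-3 rad.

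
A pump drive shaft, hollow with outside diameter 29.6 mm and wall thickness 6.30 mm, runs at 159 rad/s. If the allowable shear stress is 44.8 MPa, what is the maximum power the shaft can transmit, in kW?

32.3 kW

J = π(d_o⁴ − d_i⁴)/32 = π(0.0296⁴ − 0.0170⁴)/32 = 6.716×10^-8 m⁴.
T_max = τ_allow·J/r = 4.48×10^7 × 6.716×10^-8 / 0.0148 = 203.3 N·m.
ω = 159 rad/s, so P_max = T_max·ω = 3.233×10^4 W.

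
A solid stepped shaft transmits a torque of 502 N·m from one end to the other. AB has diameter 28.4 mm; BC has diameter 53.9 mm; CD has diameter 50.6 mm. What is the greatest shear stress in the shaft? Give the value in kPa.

Under the same torque, τ_max = 16T/(πd³) is largest where d is smallest — segment AB (d = 28.4 mm).
τ_max = 16·502.0/(π·(0.0284)³) = 1.116×10^8 Pa.

112000 kPa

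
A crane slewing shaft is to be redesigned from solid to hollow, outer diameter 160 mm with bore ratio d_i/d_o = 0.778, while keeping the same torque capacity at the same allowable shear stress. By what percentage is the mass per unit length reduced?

46.5 %

Equal τ_max and T ⇒ the solid shaft needs d_s³ = d_o³(1−k⁴), so d_s = 160·(1−0.778⁴)^(1/3) = 137.4 mm.
Area ratio A_h/A_s = d_o²(1−k²)/d_s² = (1−k²)/(1−k⁴)^(2/3) = 0.5350.
Mass saving = 1 − 0.5350 = 46.5 %.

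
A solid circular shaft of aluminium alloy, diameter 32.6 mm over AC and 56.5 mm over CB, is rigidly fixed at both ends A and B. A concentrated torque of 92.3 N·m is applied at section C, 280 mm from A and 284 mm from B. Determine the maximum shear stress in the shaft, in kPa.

Compatibility: T_A·a/J_AC = T_B·b/J_CB with T_A + T_B = T₀.
J_AC = 1.11×10^-7 m⁴, J_CB = 1.00×10^-6 m⁴, so T_A = T₀·(J_AC/a)/((J_AC/a)+(J_CB/b)) = 9.328 N·m, T_B = 82.97 N·m.
τ in each portion: τ_AC = 1.37×10^6 Pa, τ_CB = 2.34×10^6 Pa; maximum is in CB.
τ_max = T_CB·r/J = 82.97·0.0283/1.00×10^-6 = 2.343×10^6 Pa.

2340 kPa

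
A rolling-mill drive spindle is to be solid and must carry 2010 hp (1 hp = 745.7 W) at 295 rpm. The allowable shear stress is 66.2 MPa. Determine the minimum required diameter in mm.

ω = 2π·295/60 = 30.89 rad/s, so T = P/ω = 2010×745.7 / 30.89 = 48520 N·m.
For a solid shaft τ_max = 16T/(πd³), so d = (16T/(π τ_allow))^(1/3) = (16·48520/(π·6.62×10^7))^(1/3) = 0.1551 m.

155 mm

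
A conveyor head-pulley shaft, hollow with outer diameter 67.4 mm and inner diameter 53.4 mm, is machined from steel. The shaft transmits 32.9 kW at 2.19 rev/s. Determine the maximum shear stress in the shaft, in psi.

9520 psi

ω = 2π·2.19 = 13.76 rad/s, so T = P/ω = 32.9×10³ / 13.76 = 2391 N·m.
J = π(d_o⁴ − d_i⁴)/32 = π(0.0674⁴ − 0.0534⁴)/32 = 1.228×10^-6 m⁴.
τ_max = T·r/J = 2391 × 0.0337 / 1.228×10^-6 = 6.563×10^7 Pa.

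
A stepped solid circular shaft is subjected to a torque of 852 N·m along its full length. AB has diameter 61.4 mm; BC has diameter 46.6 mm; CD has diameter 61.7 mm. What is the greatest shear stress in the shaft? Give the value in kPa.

Under the same torque, τ_max = 16T/(πd³) is largest where d is smallest — segment BC (d = 46.6 mm).
τ_max = 16·852.0/(π·(0.0466)³) = 4.288×10^7 Pa.

42900 kPa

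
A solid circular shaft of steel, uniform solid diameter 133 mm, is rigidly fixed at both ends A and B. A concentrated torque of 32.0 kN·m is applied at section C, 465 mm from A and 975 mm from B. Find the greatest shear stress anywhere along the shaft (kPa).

With uniform GJ and both ends fixed, compatibility θ_AC = θ_CB gives T_A·a = T_B·b, together with T_A + T_B = T₀.
T_A = T₀·b/(a+b) = 32000·975/1440 = 21670 N·m; T_B = 10330 N·m.
τ in each portion: τ_AC = 4.69×10^7 Pa, τ_CB = 2.24×10^7 Pa; maximum is in AC.
τ_max = T_AC·r/J = 21670·0.0665/3.07×10^-5 = 4.690×10^7 Pa.

46900 kPa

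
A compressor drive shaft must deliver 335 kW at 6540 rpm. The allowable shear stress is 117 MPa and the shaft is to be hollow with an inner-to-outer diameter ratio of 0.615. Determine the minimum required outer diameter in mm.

29.2 mm

ω = 2π·6540/60 = 684.9 rad/s, so T = P/ω = 335×10³ / 684.9 = 489.1 N·m.
For a hollow shaft with d_i/d_o = 0.615: τ_max = 16T/(π d_o³ (1−k⁴)), so d_o = [16T/(π τ_allow (1−k⁴))]^(1/3) = [16·489.1/(π·1.17×10^8·0.8569)]^(1/3) = 0.02918 m.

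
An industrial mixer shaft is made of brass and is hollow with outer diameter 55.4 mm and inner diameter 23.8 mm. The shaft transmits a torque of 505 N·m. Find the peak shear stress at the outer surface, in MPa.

J = π(d_o⁴ − d_i⁴)/32 = π(0.0554⁴ − 0.0238⁴)/32 = 8.933×10^-7 m⁴.
τ_max = T·r/J = 505.0 × 0.0277 / 8.933×10^-7 = 1.566×10^7 Pa.

15.7 MPa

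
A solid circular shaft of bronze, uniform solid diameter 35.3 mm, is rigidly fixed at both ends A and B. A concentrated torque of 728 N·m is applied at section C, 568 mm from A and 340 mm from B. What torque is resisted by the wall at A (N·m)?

With uniform GJ and both ends fixed, compatibility θ_AC = θ_CB gives T_A·a = T_B·b, together with T_A + T_B = T₀.
T_A = T₀·b/(a+b) = 728.0·340/908.0 = 272.6 N·m; T_B = 455.4 N·m.

273 N·m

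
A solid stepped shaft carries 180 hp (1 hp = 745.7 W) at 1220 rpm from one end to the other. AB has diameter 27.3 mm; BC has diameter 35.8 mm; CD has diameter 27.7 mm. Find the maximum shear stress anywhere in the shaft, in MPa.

263 MPa

ω = 2π·1220/60 = 127.8 rad/s, so T = P/ω = 180×745.7 / 127.8 = 1051 N·m.
Under the same torque, τ_max = 16T/(πd³) is largest where d is smallest — segment AB (d = 27.3 mm).
τ_max = 16·1051/(π·(0.0273)³) = 2.630×10^8 Pa.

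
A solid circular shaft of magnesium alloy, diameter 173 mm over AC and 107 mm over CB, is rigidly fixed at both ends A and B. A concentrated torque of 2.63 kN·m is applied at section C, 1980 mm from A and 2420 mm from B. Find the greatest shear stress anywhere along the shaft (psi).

Compatibility: T_A·a/J_AC = T_B·b/J_CB with T_A + T_B = T₀.
J_AC = 8.79×10^-5 m⁴, J_CB = 1.29×10^-5 m⁴, so T_A = T₀·(J_AC/a)/((J_AC/a)+(J_CB/b)) = 2349 N·m, T_B = 281.2 N·m.
τ in each portion: τ_AC = 2.31×10^6 Pa, τ_CB = 1.17×10^6 Pa; maximum is in AC.
τ_max = T_AC·r/J = 2349·0.0865/8.79×10^-5 = 2.310×10^6 Pa.

335 psi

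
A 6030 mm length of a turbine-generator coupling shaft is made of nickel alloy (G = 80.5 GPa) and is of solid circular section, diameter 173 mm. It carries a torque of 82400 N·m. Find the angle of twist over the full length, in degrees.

4.02°

J = πd⁴/32 = π(0.173)⁴/32 = 8.794×10^-5 m⁴.
θ = T·L/(G·J) = 82400 × 6.03 / (80.5×10⁹ × 8.794×10^-5) = 0.07019 rad.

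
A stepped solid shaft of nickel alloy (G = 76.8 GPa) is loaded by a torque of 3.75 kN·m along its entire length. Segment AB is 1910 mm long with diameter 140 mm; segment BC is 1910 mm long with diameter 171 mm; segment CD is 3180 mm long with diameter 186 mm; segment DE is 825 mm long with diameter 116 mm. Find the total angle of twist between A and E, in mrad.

J_AB = π(0.140)⁴/32 = 3.77×10^-5 m⁴; J_BC = π(0.171)⁴/32 = 8.39×10^-5 m⁴; J_CD = π(0.186)⁴/32 = 1.18×10^-4 m⁴; J_DE = π(0.116)⁴/32 = 1.78×10^-5 m⁴.
θ = (T/G)·Σ L_i/J_i = (3750/76.8×10⁹)·(1.91/3.77×10^-5 + 1.91/8.39×10^-5 + 3.18/1.18×10^-4 + 0.825/1.78×10^-5) = 7.171×10^-3 rad.

7.17 mrad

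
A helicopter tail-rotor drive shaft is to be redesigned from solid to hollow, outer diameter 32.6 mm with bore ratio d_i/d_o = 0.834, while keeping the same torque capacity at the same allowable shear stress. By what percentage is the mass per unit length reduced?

52.7 %

Equal τ_max and T ⇒ the solid shaft needs d_s³ = d_o³(1−k⁴), so d_s = 32.6·(1−0.834⁴)^(1/3) = 26.15 mm.
Area ratio A_h/A_s = d_o²(1−k²)/d_s² = (1−k²)/(1−k⁴)^(2/3) = 0.4731.
Mass saving = 1 − 0.4731 = 52.7 %.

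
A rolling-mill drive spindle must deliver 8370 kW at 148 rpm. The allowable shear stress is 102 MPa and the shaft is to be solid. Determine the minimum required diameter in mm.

ω = 2π·148/60 = 15.50 rad/s, so T = P/ω = 8370×10³ / 15.50 = 540100 N·m.
For a solid shaft τ_max = 16T/(πd³), so d = (16T/(π τ_allow))^(1/3) = (16·540100/(π·1.02×10^8))^(1/3) = 0.2999 m.

300 mm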